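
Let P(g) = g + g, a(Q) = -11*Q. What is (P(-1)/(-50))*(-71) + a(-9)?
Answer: 2404/25 ≈ 96.160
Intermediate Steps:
P(g) = 2*g
(P(-1)/(-50))*(-71) + a(-9) = ((2*(-1))/(-50))*(-71) - 11*(-9) = -2*(-1/50)*(-71) + 99 = (1/25)*(-71) + 99 = -71/25 + 99 = 2404/25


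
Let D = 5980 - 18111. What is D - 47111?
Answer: -59242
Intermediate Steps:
D = -12131
D - 47111 = -12131 - 47111 = -59242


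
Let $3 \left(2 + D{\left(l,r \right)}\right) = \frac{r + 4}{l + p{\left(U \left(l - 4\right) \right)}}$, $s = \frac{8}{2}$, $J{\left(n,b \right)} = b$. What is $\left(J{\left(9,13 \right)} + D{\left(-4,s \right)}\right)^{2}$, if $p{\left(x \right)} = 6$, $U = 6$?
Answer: $\frac{1369}{9} \approx 152.11$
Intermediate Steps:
$s = 4$ ($s = 8 \cdot \frac{1}{2} = 4$)
$D{\left(l,r \right)} = -2 + \frac{4 + r}{3 \left(6 + l\right)}$ ($D{\left(l,r \right)} = -2 + \frac{\left(r + 4\right) \frac{1}{l + 6}}{3} = -2 + \frac{\left(4 + r\right) \frac{1}{6 + l}}{3} = -2 + \frac{\frac{1}{6 + l} \left(4 + r\right)}{3} = -2 + \frac{4 + r}{3 \left(6 + l\right)}$)
$\left(J{\left(9,13 \right)} + D{\left(-4,s \right)}\right)^{2} = \left(13 + \frac{-32 + 4 - -24}{3 \left(6 - 4\right)}\right)^{2} = \left(13 + \frac{-32 + 4 + 24}{3 \cdot 2}\right)^{2} = \left(13 + \frac{1}{3} \cdot \frac{1}{2} \left(-4\right)\right)^{2} = \left(13 - \frac{2}{3}\right)^{2} = \left(\frac{37}{3}\right)^{2} = \frac{1369}{9}$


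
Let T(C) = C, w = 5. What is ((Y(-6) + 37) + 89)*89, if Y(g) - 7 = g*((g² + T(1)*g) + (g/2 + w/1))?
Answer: -5251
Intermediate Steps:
Y(g) = 7 + g*(5 + g² + 3*g/2) (Y(g) = 7 + g*((g² + 1*g) + (g/2 + 5/1)) = 7 + g*((g² + g) + (g*(½) + 5*1)) = 7 + g*((g + g²) + (g/2 + 5)) = 7 + g*((g + g²) + (5 + g/2)) = 7 + g*(5 + g² + 3*g/2))
((Y(-6) + 37) + 89)*89 = (((7 + (-6)³ + 5*(-6) + (3/2)*(-6)²) + 37) + 89)*89 = (((7 - 216 - 30 + (3/2)*36) + 37) + 89)*89 = (((7 - 216 - 30 + 54) + 37) + 89)*89 = ((-185 + 37) + 89)*89 = (-148 + 89)*89 = -59*89 = -5251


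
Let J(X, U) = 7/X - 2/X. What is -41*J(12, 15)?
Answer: -205/12 ≈ -17.083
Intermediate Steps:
J(X, U) = 5/X
-41*J(12, 15) = -205/12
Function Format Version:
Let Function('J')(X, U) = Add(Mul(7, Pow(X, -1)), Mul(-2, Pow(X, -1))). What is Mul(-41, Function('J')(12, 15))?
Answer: Rational(-205, 12) ≈ -17.083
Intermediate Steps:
Function('J')(X, U) = Mul(5, Pow(X, -1))
Mul(-41, Function('J')(12, 15)) = Mul(-41, Mul(5, Pow(12, -1))) = Mul(-41, Mul(5, Rational(1, 12))) = Mul(-41, Rational(5, 12)) = Rational(-205, 12)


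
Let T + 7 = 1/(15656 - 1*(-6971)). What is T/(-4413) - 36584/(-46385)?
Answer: 1220122395588/1543893044045 ≈ 0.79029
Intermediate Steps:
T = -158388/22627 (T = -7 + 1/(15656 - 1*(-6971)) = -7 + 1/(15656 + 6971) = -7 + 1/22627 = -158388/22627 ≈ -7.0000)
T/(-4413) - 36584/(-46385) = -158388/22627/(-4413) - 36584/(-46385) = -158388/22627*(-1/4413) - 36584*(-1/46385) = 52796/33284317 + 36584/46385 = 1220122395588/1543893044045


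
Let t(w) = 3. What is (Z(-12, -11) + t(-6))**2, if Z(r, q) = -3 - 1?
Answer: 1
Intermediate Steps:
Z(r, q) = -4
(Z(-12, -11) + t(-6))**2 = (-4 + 3)**2 = (-1)**2 = 1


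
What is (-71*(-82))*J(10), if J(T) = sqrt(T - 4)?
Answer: 5822*sqrt(6) ≈ 14261.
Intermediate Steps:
J(T) = sqrt(-4 + T)
(-71*(-82))*J(10) = (-71*(-82))*sqrt(-4 + 10) = 5822*sqrt(6)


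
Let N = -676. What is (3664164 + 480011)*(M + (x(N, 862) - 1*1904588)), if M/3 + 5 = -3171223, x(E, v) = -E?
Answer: -47316515903300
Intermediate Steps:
M = -9513684 (M = -15 + 3*(-3171223) = -15 - 9513669 = -9513684)
(3664164 + 480011)*(M + (x(N, 862) - 1*1904588)) = (3664164 + 480011)*(-9513684 + (-1*(-676) - 1*1904588)) = 4144175*(-9513684 + (676 - 1904588)) = 4144175*(-9513684 - 1903912) = 4144175*(-11417596) = -47316515903300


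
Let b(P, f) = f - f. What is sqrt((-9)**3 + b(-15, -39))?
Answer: 27*I ≈ 27.0*I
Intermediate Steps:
b(P, f) = 0
sqrt((-9)**3 + b(-15, -39)) = sqrt((-9)**3 + 0) = sqrt(-729 + 0) = sqrt(-729) = 27*I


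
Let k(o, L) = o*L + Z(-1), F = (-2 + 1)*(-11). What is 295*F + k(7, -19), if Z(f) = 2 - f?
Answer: 3115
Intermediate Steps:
F = 11 (F = -1*(-11) = 11)
k(o, L) = 3 + L*o (k(o, L) = o*L + (2 - 1*(-1)) = L*o + (2 + 1) = L*o + 3 = 3 + L*o)
295*F + k(7, -19) = 295*11 + (3 - 19*7) = 3245 + (3 - 133) = 3245 - 130 = 3115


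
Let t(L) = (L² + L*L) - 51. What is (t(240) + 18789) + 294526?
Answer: 428464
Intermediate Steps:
t(L) = -51 + 2*L² (t(L) = (L² + L²) - 51 = 2*L² - 51 = -51 + 2*L²)
(t(240) + 18789) + 294526 = ((-51 + 2*240²) + 18789) + 294526 = ((-51 + 2*57600) + 18789) + 294526 = ((-51 + 115200) + 18789) + 294526 = (115149 + 18789) + 294526 = 133938 + 294526 = 428464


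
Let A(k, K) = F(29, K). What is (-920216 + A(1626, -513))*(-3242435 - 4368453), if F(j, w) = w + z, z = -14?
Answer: 7007671849784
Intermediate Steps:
F(j, w) = -14 + w (F(j, w) = w - 14 = -14 + w)
A(k, K) = -14 + K
(-920216 + A(1626, -513))*(-3242435 - 4368453) = (-920216 + (-14 - 513))*(-3242435 - 4368453) = (-920216 - 527)*(-7610888) = -920743*(-7610888) = 7007671849784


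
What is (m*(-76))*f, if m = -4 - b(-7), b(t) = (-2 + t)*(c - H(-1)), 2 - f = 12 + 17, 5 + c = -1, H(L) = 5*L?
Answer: -26676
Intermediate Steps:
c = -6 (c = -5 - 1 = -6)
f = -27 (f = 2 - (12 + 17) = 2 - 1*29 = 2 - 29 = -27)
b(t) = 2 - t (b(t) = (-2 + t)*(-6 - 5*(-1)) = (-2 + t)*(-6 - 1*(-5)) = (-2 + t)*(-6 + 5) = (-2 + t)*(-1) = 2 - t)
m = -13 (m = -4 - (2 - 1*(-7)) = -4 - (2 + 7) = -4 - 1*9 = -4 - 9 = -13)
(m*(-76))*f = -13*(-76)*(-27) = 988*(-27) = -26676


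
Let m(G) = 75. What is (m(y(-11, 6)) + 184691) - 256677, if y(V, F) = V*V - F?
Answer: -71911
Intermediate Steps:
y(V, F) = V² - F
(m(y(-11, 6)) + 184691) - 256677 = (75 + 184691) - 256677 = 184766 - 256677 = -71911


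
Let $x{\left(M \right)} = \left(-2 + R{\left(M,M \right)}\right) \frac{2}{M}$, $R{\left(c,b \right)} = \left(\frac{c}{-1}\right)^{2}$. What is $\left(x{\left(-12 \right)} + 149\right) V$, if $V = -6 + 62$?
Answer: $\frac{21056}{3} \approx 7018.7$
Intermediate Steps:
$R{\left(c,b \right)} = c^{2}$ ($R{\left(c,b \right)} = \left(c \left(-1\right)\right)^{2} = \left(- c\right)^{2} = c^{2}$)
$V = 56$
$x{\left(M \right)} = \frac{2 \left(-2 + M^{2}\right)}{M}$ ($x{\left(M \right)} = \left(-2 + M^{2}\right) \frac{2}{M} = \frac{2 \left(-2 + M^{2}\right)}{M}$)
$\left(x{\left(-12 \right)} + 149\right) V = \left(\left(- \frac{4}{-12} + 2 \left(-12\right)\right) + 149\right) 56 = \left(\left(\left(-4\right) \left(- \frac{1}{12}\right) - 24\right) + 149\right) 56 = \left(\left(\frac{1}{3} - 24\right) + 149\right) 56 = \left(- \frac{71}{3} + 149\right) 56 = \frac{376}{3} \cdot 56 = \frac{21056}{3}$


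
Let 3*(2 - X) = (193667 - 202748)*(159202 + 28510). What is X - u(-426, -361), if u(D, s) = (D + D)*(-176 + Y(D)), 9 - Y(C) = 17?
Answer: 568047458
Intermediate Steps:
Y(C) = -8 (Y(C) = 9 - 1*17 = 9 - 17 = -8)
u(D, s) = -368*D (u(D, s) = (D + D)*(-176 - 8) = (2*D)*(-184) = -368*D)
X = 568204226 (X = 2 - (193667 - 202748)*(159202 + 28510)/3 = 2 - (-3027)*187712 = 2 - 1/3*(-1704612672) = 2 + 568204224 = 568204226)
X - u(-426, -361) = 568204226 - (-368)*(-426) = 568204226 - 1*156768 = 568204226 - 156768 = 568047458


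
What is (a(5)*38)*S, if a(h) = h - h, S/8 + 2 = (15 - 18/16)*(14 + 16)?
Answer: 0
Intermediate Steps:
S = 3314 (S = -16 + 8*((15 - 18/16)*(14 + 16)) = -16 + 8*((15 - 18*1/16)*30) = -16 + 8*((15 - 9/8)*30) = -16 + 8*((111/8)*30) = -16 + 8*(1665/4) = -16 + 3330 = 3314)
a(h) = 0
(a(5)*38)*S = (0*38)*3314 = 0*3314 = 0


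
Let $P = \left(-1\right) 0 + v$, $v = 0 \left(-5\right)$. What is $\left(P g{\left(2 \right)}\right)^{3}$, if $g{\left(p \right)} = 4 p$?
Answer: $0$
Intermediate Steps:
$v = 0$
$P = 0$ ($P = \left(-1\right) 0 + 0 = 0 + 0 = 0$)
$\left(P g{\left(2 \right)}\right)^{3} = \left(0 \cdot 4 \cdot 2\right)^{3} = \left(0 \cdot 8\right)^{3} = 0^{3} = 0$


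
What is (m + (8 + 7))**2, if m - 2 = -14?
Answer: 9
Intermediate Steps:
m = -12 (m = 2 - 14 = -12)
(m + (8 + 7))**2 = (-12 + (8 + 7))**2 = (-12 + 15)**2 = 3**2 = 9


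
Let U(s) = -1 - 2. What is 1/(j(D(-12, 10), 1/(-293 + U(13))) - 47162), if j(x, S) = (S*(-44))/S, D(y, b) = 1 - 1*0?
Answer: -1/47206 ≈ -2.1184e-5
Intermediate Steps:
U(s) = -3
D(y, b) = 1 (D(y, b) = 1 + 0 = 1)
j(x, S) = -44 (j(x, S) = (-44*S)/S = -44)
1/(j(D(-12, 10), 1/(-293 + U(13))) - 47162) = 1/(-44 - 47162) = 1/(-47206) = -1/47206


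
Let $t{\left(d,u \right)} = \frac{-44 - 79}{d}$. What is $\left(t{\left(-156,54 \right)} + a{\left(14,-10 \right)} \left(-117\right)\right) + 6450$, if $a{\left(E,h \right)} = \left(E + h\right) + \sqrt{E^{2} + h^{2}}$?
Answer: $\frac{311105}{52} - 234 \sqrt{74} \approx 3969.8$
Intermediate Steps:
$t{\left(d,u \right)} = - \frac{123}{d}$ ($t{\left(d,u \right)} = \frac{-44 - 79}{d} = - \frac{123}{d}$)
$a{\left(E,h \right)} = E + h + \sqrt{E^{2} + h^{2}}$
$\left(t{\left(-156,54 \right)} + a{\left(14,-10 \right)} \left(-117\right)\right) + 6450 = \left(- \frac{123}{-156} + \left(14 - 10 + \sqrt{14^{2} + \left(-10\right)^{2}}\right) \left(-117\right)\right) + 6450 = \left(\left(-123\right) \left(- \frac{1}{156}\right) + \left(14 - 10 + \sqrt{196 + 100}\right) \left(-117\right)\right) + 6450 = \left(\frac{41}{52} + \left(14 - 10 + \sqrt{296}\right) \left(-117\right)\right) + 6450 = \left(\frac{41}{52} + \left(14 - 10 + 2 \sqrt{74}\right) \left(-117\right)\right) + 6450 = \left(\frac{41}{52} + \left(4 + 2 \sqrt{74}\right) \left(-117\right)\right) + 6450 = \left(\frac{41}{52} - \left(468 + 234 \sqrt{74}\right)\right) + 6450 = \left(- \frac{24295}{52} - 234 \sqrt{74}\right) + 6450 = \frac{311105}{52} - 234 \sqrt{74}$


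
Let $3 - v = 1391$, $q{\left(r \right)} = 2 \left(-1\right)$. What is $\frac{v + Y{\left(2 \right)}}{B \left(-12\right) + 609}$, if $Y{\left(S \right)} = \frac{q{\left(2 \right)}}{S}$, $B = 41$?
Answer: $- \frac{463}{39} \approx -11.872$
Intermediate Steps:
$q{\left(r \right)} = -2$
$v = -1388$ ($v = 3 - 1391 = -1388$)
$Y{\left(S \right)} = - \frac{2}{S}$
$\frac{v + Y{\left(2 \right)}}{B \left(-12\right) + 609} = \frac{-1388 - \frac{2}{2}}{41 \left(-12\right) + 609} = \frac{-1388 - 1}{-492 + 609} = \frac{-1388 - 1}{117} = \left(-1389\right) \frac{1}{117} = - \frac{463}{39}$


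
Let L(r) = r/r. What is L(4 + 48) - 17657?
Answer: -17656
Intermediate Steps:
L(r) = 1
L(4 + 48) - 17657 = 1 - 17657 = -17656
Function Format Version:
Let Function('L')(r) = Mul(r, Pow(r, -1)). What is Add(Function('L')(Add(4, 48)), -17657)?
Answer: -17656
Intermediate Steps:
Function('L')(r) = 1
Add(Function('L')(Add(4, 48)), -17657) = Add(1, -17657) = -17656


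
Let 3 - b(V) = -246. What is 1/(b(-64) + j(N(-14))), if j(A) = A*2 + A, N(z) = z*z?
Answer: 1/837 ≈ 0.0011947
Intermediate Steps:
N(z) = z²
b(V) = 249 (b(V) = 3 - 1*(-246) = 3 + 246 = 249)
j(A) = 3*A (j(A) = 2*A + A = 3*A)
1/(b(-64) + j(N(-14))) = 1/(249 + 3*(-14)²) = 1/(249 + 3*196) = 1/(249 + 588) = 1/837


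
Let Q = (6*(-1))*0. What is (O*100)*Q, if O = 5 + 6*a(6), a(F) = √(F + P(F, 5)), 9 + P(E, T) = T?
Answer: 0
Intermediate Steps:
P(E, T) = -9 + T
a(F) = √(-4 + F) (a(F) = √(F + (-9 + 5)) = √(F - 4) = √(-4 + F))
O = 5 + 6*√2 (O = 5 + 6*√(-4 + 6) = 5 + 6*√2 ≈ 13.485)
Q = 0 (Q = -6*0 = 0)
(O*100)*Q = ((5 + 6*√2)*100)*0 = (500 + 600*√2)*0 = 0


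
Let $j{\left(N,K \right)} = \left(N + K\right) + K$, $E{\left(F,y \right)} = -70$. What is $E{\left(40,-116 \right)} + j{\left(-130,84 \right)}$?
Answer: $-32$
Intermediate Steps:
$j{\left(N,K \right)} = N + 2 K$ ($j{\left(N,K \right)} = \left(K + N\right) + K = N + 2 K$)
$E{\left(40,-116 \right)} + j{\left(-130,84 \right)} = -70 + \left(-130 + 2 \cdot 84\right) = -70 + \left(-130 + 168\right) = -70 + 38 = -32$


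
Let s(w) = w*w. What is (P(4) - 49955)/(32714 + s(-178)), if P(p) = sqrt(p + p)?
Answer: -49955/64398 + sqrt(2)/32199 ≈ -0.77568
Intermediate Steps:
P(p) = sqrt(2)*sqrt(p) (P(p) = sqrt(2*p) = sqrt(2)*sqrt(p))
s(w) = w**2
(P(4) - 49955)/(32714 + s(-178)) = (sqrt(2)*sqrt(4) - 49955)/(32714 + (-178)**2) = (sqrt(2)*2 - 49955)/(32714 + 31684) = (2*sqrt(2) - 49955)/64398 = (-49955 + 2*sqrt(2))*(1/64398) = -49955/64398 + sqrt(2)/32199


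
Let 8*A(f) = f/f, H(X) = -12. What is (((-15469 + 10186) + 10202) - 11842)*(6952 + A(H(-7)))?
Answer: -385036491/8 ≈ -4.8130e+7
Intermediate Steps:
A(f) = ⅛ (A(f) = (f/f)/8 = (⅛)*1 = ⅛)
(((-15469 + 10186) + 10202) - 11842)*(6952 + A(H(-7))) = (((-15469 + 10186) + 10202) - 11842)*(6952 + ⅛) = ((-5283 + 10202) - 11842)*(55617/8) = (4919 - 11842)*(55617/8) = -6923*55617/8 = -385036491/8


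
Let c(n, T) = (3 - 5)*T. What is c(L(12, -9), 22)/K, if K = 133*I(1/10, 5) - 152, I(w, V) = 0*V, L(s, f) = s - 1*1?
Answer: 11/38 ≈ 0.28947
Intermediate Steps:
L(s, f) = -1 + s (L(s, f) = s - 1 = -1 + s)
I(w, V) = 0
c(n, T) = -2*T
K = -152 (K = 133*0 - 152 = 0 - 152 = -152)
c(L(12, -9), 22)/K = -2*22/(-152) = -44*(-1/152) = 11/38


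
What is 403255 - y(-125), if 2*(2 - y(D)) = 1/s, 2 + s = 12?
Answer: 8065061/20 ≈ 4.0325e+5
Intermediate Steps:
s = 10 (s = -2 + 12 = 10)
y(D) = 39/20 (y(D) = 2 - ½/10 = 2 - ½*⅒ = 2 - 1/20 = 39/20)
403255 - y(-125) = 403255 - 1*39/20 = 403255 - 39/20 = 8065061/20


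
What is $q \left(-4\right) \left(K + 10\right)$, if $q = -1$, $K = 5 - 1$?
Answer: $56$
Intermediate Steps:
$K = 4$ ($K = 5 - 1 = 4$)
$q \left(-4\right) \left(K + 10\right) = \left(-1\right) \left(-4\right) \left(4 + 10\right) = 4 \cdot 14 = 56$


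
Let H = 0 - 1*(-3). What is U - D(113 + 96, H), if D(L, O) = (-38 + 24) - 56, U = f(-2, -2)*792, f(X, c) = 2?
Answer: 1654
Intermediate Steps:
H = 3 (H = 0 + 3 = 3)
U = 1584 (U = 2*792 = 1584)
D(L, O) = -70 (D(L, O) = -14 - 56 = -70)
U - D(113 + 96, H) = 1584 - 1*(-70) = 1584 + 70 = 1654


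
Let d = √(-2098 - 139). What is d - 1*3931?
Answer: -3931 + I*√2237 ≈ -3931.0 + 47.297*I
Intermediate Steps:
d = I*√2237 (d = √(-2237) = I*√2237 ≈ 47.297*I)
d - 1*3931 = I*√2237 - 1*3931 = I*√2237 - 3931 = -3931 + I*√2237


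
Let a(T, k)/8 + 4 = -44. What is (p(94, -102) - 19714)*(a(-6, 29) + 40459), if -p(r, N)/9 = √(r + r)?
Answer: -790038550 - 721350*√47 ≈ -7.9498e+8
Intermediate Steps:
p(r, N) = -9*√2*√r (p(r, N) = -9*√(r + r) = -9*√2*√r)
a(T, k) = -384 (a(T, k) = -32 + 8*(-44) = -32 - 352 = -384)
(p(94, -102) - 19714)*(a(-6, 29) + 40459) = (-9*√2*√94 - 19714)*(-384 + 40459) = (-18*√47 - 19714)*40075 = (-19714 - 18*√47)*40075 = -790038550 - 721350*√47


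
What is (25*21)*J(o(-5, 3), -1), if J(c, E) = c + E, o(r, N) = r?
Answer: -3150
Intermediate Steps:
J(c, E) = E + c
(25*21)*J(o(-5, 3), -1) = (25*21)*(-1 - 5) = 525*(-6) = -3150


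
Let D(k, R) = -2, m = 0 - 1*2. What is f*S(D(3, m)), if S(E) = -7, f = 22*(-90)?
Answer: 13860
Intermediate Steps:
m = -2 (m = 0 - 2 = -2)
f = -1980
f*S(D(3, m)) = -1980*(-7) = 13860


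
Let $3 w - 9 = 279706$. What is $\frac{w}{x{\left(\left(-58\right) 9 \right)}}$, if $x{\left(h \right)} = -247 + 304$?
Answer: $\frac{279715}{171} \approx 1635.8$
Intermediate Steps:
$x{\left(h \right)} = 57$
$w = \frac{279715}{3}$ ($w = 3 + \frac{1}{3} \cdot 279706 = 3 + \frac{279706}{3} = \frac{279715}{3} \approx 93238.0$)
$\frac{w}{x{\left(\left(-58\right) 9 \right)}} = \frac{279715}{3 \cdot 57} = \frac{279715}{3} \cdot \frac{1}{57} = \frac{279715}{171}$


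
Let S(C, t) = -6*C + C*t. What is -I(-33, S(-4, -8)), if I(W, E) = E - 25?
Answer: -31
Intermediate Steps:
I(W, E) = -25 + E
-I(-33, S(-4, -8)) = -(-25 - 4*(-6 - 8)) = -(-25 - 4*(-14)) = -(-25 + 56) = -1*31 = -31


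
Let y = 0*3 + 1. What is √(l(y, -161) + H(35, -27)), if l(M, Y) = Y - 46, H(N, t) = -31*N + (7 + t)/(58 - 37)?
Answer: 4*I*√35637/21 ≈ 35.958*I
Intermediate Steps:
y = 1 (y = 0 + 1 = 1)
H(N, t) = ⅓ - 31*N + t/21 (H(N, t) = -31*N + (7 + t)/21 = -31*N + (7 + t)*(1/21) = -31*N + (⅓ + t/21) = ⅓ - 31*N + t/21)
l(M, Y) = -46 + Y
√(l(y, -161) + H(35, -27)) = √((-46 - 161) + (⅓ - 31*35 + (1/21)*(-27))) = √(-207 + (⅓ - 1085 - 9/7)) = √(-207 - 22805/21) = √(-27152/21) = 4*I*√35637/21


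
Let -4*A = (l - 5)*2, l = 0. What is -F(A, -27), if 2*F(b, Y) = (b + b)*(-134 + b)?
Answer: 1315/4 ≈ 328.75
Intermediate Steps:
A = 5/2 (A = -(0 - 5)*2/4 = -(-5)*2/4 = -1/4*(-10) = 5/2 ≈ 2.5000)
F(b, Y) = b*(-134 + b) (F(b, Y) = ((b + b)*(-134 + b))/2 = ((2*b)*(-134 + b))/2 = (2*b*(-134 + b))/2 = b*(-134 + b))
-F(A, -27) = -5*(-134 + 5/2)/2 = -5*(-263)/(2*2) = -1*(-1315/4) = 1315/4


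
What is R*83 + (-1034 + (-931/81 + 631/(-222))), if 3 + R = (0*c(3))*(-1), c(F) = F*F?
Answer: -7776233/5994 ≈ -1297.3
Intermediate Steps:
c(F) = F²
R = -3 (R = -3 + (0*3²)*(-1) = -3 + (0*9)*(-1) = -3 + 0*(-1) = -3 + 0 = -3)
R*83 + (-1034 + (-931/81 + 631/(-222))) = -3*83 + (-1034 + (-931/81 + 631/(-222))) = -249 + (-1034 + (-931*1/81 + 631*(-1/222))) = -249 + (-1034 + (-931/81 - 631/222)) = -249 + (-1034 - 85931/5994) = -249 - 6283727/5994 = -7776233/5994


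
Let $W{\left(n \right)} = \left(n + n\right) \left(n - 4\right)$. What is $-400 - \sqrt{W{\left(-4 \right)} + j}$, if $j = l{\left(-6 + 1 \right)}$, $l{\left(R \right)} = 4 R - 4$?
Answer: $-400 - 2 \sqrt{10} \approx -406.32$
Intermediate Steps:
$W{\left(n \right)} = 2 n \left(-4 + n\right)$
$l{\left(R \right)} = -4 + 4 R$
$j = -24$ ($j = -4 + 4 \left(-6 + 1\right) = -4 + 4 \left(-5\right) = -4 - 20 = -24$)
$-400 - \sqrt{W{\left(-4 \right)} + j} = -400 - \sqrt{2 \left(-4\right) \left(-4 - 4\right) - 24} = -400 - \sqrt{2 \left(-4\right) \left(-8\right) - 24} = -400 - \sqrt{64 - 24} = -400 - \sqrt{40} = -400 - 2 \sqrt{10}$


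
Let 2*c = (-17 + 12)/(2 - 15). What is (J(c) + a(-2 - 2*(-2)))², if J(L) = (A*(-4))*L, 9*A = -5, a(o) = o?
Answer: 80656/13689 ≈ 5.8920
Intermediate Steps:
A = -5/9 (A = (⅑)*(-5) = -5/9 ≈ -0.55556)
c = 5/26 (c = ((-17 + 12)/(2 - 15))/2 = (-5/(-13))/2 = (-5*(-1/13))/2 = (½)*(5/13) = 5/26 ≈ 0.19231)
J(L) = 20*L/9 (J(L) = (-5/9*(-4))*L = 20*L/9)
(J(c) + a(-2 - 2*(-2)))² = ((20/9)*(5/26) + (-2 - 2*(-2)))² = (50/117 + (-2 + 4))² = (50/117 + 2)² = (284/117)² = 80656/13689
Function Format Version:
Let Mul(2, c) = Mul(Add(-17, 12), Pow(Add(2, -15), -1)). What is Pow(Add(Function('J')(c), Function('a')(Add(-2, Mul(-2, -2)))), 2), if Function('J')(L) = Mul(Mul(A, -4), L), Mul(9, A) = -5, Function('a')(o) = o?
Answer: Rational(80656, 13689) ≈ 5.8920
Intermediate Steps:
A = Rational(-5, 9) (A = Mul(Rational(1, 9), -5) = Rational(-5, 9) ≈ -0.55556)
c = Rational(5, 26) (c = Mul(Rational(1, 2), Mul(Add(-17, 12), Pow(Add(2, -15), -1))) = Mul(Rational(1, 2), Mul(-5, Pow(-13, -1))) = Mul(Rational(1, 2), Mul(-5, Rational(-1, 13))) = Mul(Rational(1, 2), Rational(5, 13)) = Rational(5, 26) ≈ 0.19231)
Function('J')(L) = Mul(Rational(20, 9), L) (Function('J')(L) = Mul(Mul(Rational(-5, 9), -4), L) = Mul(Rational(20, 9), L))
Pow(Add(Function('J')(c), Function('a')(Add(-2, Mul(-2, -2)))), 2) = Pow(Add(Mul(Rational(20, 9), Rational(5, 26)), Add(-2, Mul(-2, -2))), 2) = Pow(Add(Rational(50, 117), Add(-2, 4)), 2) = Pow(Add(Rational(50, 117), 2), 2) = Pow(Rational(284, 117), 2) = Rational(80656, 13689)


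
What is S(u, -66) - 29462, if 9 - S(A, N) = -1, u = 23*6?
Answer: -29452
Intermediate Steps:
u = 138
S(A, N) = 10 (S(A, N) = 9 - 1*(-1) = 9 + 1 = 10)
S(u, -66) - 29462 = 10 - 29462 = -29452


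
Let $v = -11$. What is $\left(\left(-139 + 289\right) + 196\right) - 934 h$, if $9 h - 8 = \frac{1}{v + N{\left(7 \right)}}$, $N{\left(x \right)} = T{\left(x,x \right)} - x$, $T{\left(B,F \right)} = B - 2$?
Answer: $- \frac{55720}{117} \approx -476.24$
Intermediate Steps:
$T{\left(B,F \right)} = -2 + B$
$N{\left(x \right)} = -2$ ($N{\left(x \right)} = \left(-2 + x\right) - x = -2$)
$h = \frac{103}{117}$ ($h = \frac{8}{9} + \frac{1}{9 \left(-11 - 2\right)} = \frac{8}{9} + \frac{1}{9 \left(-13\right)} = \frac{8}{9} + \frac{1}{9} \left(- \frac{1}{13}\right) = \frac{8}{9} - \frac{1}{117} = \frac{103}{117} \approx 0.88034$)
$\left(\left(-139 + 289\right) + 196\right) - 934 h = \left(\left(-139 + 289\right) + 196\right) - \frac{96202}{117} = \left(150 + 196\right) - \frac{96202}{117} = 346 - \frac{96202}{117} = - \frac{55720}{117}$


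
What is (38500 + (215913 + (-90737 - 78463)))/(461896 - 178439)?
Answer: 85213/283457 ≈ 0.30062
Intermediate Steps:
(38500 + (215913 + (-90737 - 78463)))/(461896 - 178439) = (38500 + (215913 - 169200))/283457 = (38500 + 46713)*(1/283457) = 85213*(1/283457) = 85213/283457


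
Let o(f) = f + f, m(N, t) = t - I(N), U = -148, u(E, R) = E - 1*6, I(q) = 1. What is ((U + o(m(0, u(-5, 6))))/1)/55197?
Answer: -172/55197 ≈ -0.0031161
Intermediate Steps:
u(E, R) = -6 + E (u(E, R) = E - 6 = -6 + E)
m(N, t) = -1 + t (m(N, t) = t - 1*1 = t - 1 = -1 + t)
o(f) = 2*f
((U + o(m(0, u(-5, 6))))/1)/55197 = ((-148 + 2*(-1 + (-6 - 5)))/1)/55197 = (1*(-148 + 2*(-1 - 11)))*(1/55197) = (1*(-148 + 2*(-12)))*(1/55197) = (1*(-148 - 24))*(1/55197) = (1*(-172))*(1/55197) = -172*1/55197 = -172/55197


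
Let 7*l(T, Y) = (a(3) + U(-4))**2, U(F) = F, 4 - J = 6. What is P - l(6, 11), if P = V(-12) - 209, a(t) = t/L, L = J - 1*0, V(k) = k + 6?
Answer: -6141/28 ≈ -219.32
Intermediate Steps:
J = -2 (J = 4 - 1*6 = 4 - 6 = -2)
V(k) = 6 + k
L = -2 (L = -2 - 1*0 = -2 + 0 = -2)
a(t) = -t/2 (a(t) = t/(-2) = t*(-1/2) = -t/2)
l(T, Y) = 121/28 (l(T, Y) = (-1/2*3 - 4)**2/7 = (-3/2 - 4)**2/7 = (-11/2)**2/7 = (1/7)*(121/4) = 121/28)
P = -215 (P = (6 - 12) - 209 = -6 - 209 = -215)
P - l(6, 11) = -215 - 1*121/28 = -215 - 121/28 = -6141/28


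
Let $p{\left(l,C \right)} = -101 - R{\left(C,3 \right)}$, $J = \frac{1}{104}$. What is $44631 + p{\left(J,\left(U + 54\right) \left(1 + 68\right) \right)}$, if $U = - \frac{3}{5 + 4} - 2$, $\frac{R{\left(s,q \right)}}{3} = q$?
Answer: $44521$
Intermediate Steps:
$R{\left(s,q \right)} = 3 q$
$U = - \frac{7}{3}$ ($U = - \frac{3}{9} - 2 = \left(-3\right) \frac{1}{9} - 2 = - \frac{1}{3} - 2 = - \frac{7}{3} \approx -2.3333$)
$J = \frac{1}{104} \approx 0.0096154$
$p{\left(l,C \right)} = -110$ ($p{\left(l,C \right)} = -101 - 3 \cdot 3 = -101 - 9 = -110$)
$44631 + p{\left(J,\left(U + 54\right) \left(1 + 68\right) \right)} = 44631 - 110 = 44521$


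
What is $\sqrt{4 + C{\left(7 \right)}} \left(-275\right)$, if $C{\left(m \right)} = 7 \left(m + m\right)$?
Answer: $- 275 \sqrt{102} \approx -2777.4$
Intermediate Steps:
$C{\left(m \right)} = 14 m$ ($C{\left(m \right)} = 7 \cdot 2 m = 14 m$)
$\sqrt{4 + C{\left(7 \right)}} \left(-275\right) = \sqrt{4 + 14 \cdot 7} \left(-275\right) = \sqrt{4 + 98} \left(-275\right) = \sqrt{102} \left(-275\right) = - 275 \sqrt{102}$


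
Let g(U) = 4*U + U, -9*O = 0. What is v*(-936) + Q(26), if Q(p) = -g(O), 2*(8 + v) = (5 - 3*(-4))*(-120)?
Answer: 962208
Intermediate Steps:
O = 0 (O = -1/9*0 = 0)
g(U) = 5*U
v = -1028 (v = -8 + ((5 - 3*(-4))*(-120))/2 = -8 + ((5 + 12)*(-120))/2 = -8 + (17*(-120))/2 = -8 + (1/2)*(-2040) = -8 - 1020 = -1028)
Q(p) = 0 (Q(p) = -5*0 = -1*0 = 0)
v*(-936) + Q(26) = -1028*(-936) + 0 = 962208 + 0 = 962208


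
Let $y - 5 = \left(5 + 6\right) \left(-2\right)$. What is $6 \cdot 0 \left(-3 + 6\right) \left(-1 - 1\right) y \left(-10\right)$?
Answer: $0$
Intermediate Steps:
$y = -17$ ($y = 5 + \left(5 + 6\right) \left(-2\right) = 5 + 11 \left(-2\right) = 5 - 22 = -17$)
$6 \cdot 0 \left(-3 + 6\right) \left(-1 - 1\right) y \left(-10\right) = 6 \cdot 0 \left(-3 + 6\right) \left(-1 - 1\right) \left(-17\right) \left(-10\right) = 0 \cdot 3 \left(-2\right) \left(-17\right) \left(-10\right) = 0 \left(-6\right) \left(-17\right) \left(-10\right) = 0 \left(-17\right) \left(-10\right) = 0 \left(-10\right) = 0$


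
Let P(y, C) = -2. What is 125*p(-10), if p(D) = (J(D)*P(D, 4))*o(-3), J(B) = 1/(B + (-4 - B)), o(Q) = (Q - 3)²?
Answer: 2250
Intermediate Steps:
o(Q) = (-3 + Q)²
J(B) = -¼ (J(B) = 1/(-4) = -¼)
p(D) = 18 (p(D) = (-¼*(-2))*(-3 - 3)² = (½)*(-6)² = (½)*36 = 18)
125*p(-10) = 125*18 = 2250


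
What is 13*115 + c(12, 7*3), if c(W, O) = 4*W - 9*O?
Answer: 1354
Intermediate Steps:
c(W, O) = -9*O + 4*W
13*115 + c(12, 7*3) = 13*115 + (-63*3 + 4*12) = 1495 + (-9*21 + 48) = 1495 + (-189 + 48) = 1495 - 141 = 1354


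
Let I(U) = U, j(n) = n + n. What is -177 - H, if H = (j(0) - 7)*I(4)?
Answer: -149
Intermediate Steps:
j(n) = 2*n
H = -28 (H = (2*0 - 7)*4 = (0 - 7)*4 = -7*4 = -28)
-177 - H = -177 - 1*(-28) = -177 + 28 = -149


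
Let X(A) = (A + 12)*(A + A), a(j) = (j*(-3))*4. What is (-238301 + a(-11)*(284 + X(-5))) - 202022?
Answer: -412075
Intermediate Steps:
a(j) = -12*j (a(j) = -3*j*4 = -12*j)
X(A) = 2*A*(12 + A) (X(A) = (12 + A)*(2*A) = 2*A*(12 + A))
(-238301 + a(-11)*(284 + X(-5))) - 202022 = (-238301 + (-12*(-11))*(284 + 2*(-5)*(12 - 5))) - 202022 = (-238301 + 132*(284 + 2*(-5)*7)) - 202022 = (-238301 + 132*(284 - 70)) - 202022 = (-238301 + 132*214) - 202022 = (-238301 + 28248) - 202022 = -210053 - 202022 = -412075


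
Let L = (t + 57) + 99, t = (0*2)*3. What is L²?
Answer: 24336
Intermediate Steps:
t = 0 (t = 0*3 = 0)
L = 156 (L = (0 + 57) + 99 = 57 + 99 = 156)
L² = 156² = 24336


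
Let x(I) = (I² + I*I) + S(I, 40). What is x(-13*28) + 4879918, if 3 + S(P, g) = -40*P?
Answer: 5159467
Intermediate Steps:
S(P, g) = -3 - 40*P
x(I) = -3 - 40*I + 2*I² (x(I) = (I² + I*I) + (-3 - 40*I) = (I² + I²) + (-3 - 40*I) = 2*I² + (-3 - 40*I) = -3 - 40*I + 2*I²)
x(-13*28) + 4879918 = (-3 - (-520)*28 + 2*(-13*28)²) + 4879918 = (-3 - 40*(-364) + 2*(-364)²) + 4879918 = (-3 + 14560 + 2*132496) + 4879918 = (-3 + 14560 + 264992) + 4879918 = 279549 + 4879918 = 5159467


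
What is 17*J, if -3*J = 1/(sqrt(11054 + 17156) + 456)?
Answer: -1292/89863 + 17*sqrt(28210)/539178 ≈ -0.0090818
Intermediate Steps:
J = -1/(3*(456 + sqrt(28210))) (J = -1/(3*(sqrt(11054 + 17156) + 456)) = -1/(3*(sqrt(28210) + 456)) = -1/(3*(456 + sqrt(28210))) ≈ -0.00053422)
17*J = 17*(-76/89863 + sqrt(28210)/539178) = -1292/89863 + 17*sqrt(28210)/539178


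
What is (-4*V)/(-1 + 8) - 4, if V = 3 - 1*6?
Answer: -16/7 ≈ -2.2857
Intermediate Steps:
V = -3 (V = 3 - 6 = -3)
(-4*V)/(-1 + 8) - 4 = (-4*(-3))/(-1 + 8) - 4 = 12/7 - 4 = -16/7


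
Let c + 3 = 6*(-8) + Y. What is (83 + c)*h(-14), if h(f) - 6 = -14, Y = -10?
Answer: -176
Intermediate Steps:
h(f) = -8 (h(f) = 6 - 14 = -8)
c = -61 (c = -3 + (6*(-8) - 10) = -3 + (-48 - 10) = -3 - 58 = -61)
(83 + c)*h(-14) = (83 - 61)*(-8) = 22*(-8) = -176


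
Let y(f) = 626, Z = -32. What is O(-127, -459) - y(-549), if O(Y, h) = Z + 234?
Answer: -424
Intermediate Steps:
O(Y, h) = 202 (O(Y, h) = -32 + 234 = 202)
O(-127, -459) - y(-549) = 202 - 1*626 = 202 - 626 = -424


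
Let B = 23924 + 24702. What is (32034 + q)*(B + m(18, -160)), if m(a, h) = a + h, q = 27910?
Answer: 2906324896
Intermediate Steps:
B = 48626
(32034 + q)*(B + m(18, -160)) = (32034 + 27910)*(48626 + (18 - 160)) = 59944*(48626 - 142) = 59944*48484 = 2906324896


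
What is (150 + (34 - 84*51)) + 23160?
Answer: 19060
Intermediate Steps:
(150 + (34 - 84*51)) + 23160 = (150 + (34 - 4284)) + 23160 = (150 - 4250) + 23160 = -4100 + 23160 = 19060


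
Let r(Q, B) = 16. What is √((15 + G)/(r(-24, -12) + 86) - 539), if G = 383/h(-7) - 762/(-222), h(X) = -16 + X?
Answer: 3*I*√50135938246/28934 ≈ 23.216*I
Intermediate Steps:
G = -11250/851 (G = 383/(-16 - 7) - 762/(-222) = 383/(-23) - 762*(-1/222) = 383*(-1/23) + 127/37 = -383/23 + 127/37 = -11250/851 ≈ -13.220)
√((15 + G)/(r(-24, -12) + 86) - 539) = √((15 - 11250/851)/(16 + 86) - 539) = √((1515/851)/102 - 539) = √((1515/851)*(1/102) - 539) = √(505/28934 - 539) = √(-15594921/28934) = 3*I*√50135938246/28934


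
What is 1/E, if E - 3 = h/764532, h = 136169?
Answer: 764532/2429765 ≈ 0.31465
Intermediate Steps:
E = 2429765/764532 (E = 3 + 136169/764532 = 2429765/764532 ≈ 3.1781)
1/E = 1/(2429765/764532) = 764532/2429765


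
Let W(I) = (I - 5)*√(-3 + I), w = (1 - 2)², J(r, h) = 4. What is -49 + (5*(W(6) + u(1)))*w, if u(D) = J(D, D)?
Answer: -29 + 5*√3 ≈ -20.340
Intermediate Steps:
w = 1 (w = (-1)² = 1)
W(I) = √(-3 + I)*(-5 + I) (W(I) = (-5 + I)*√(-3 + I) = √(-3 + I)*(-5 + I))
u(D) = 4
-49 + (5*(W(6) + u(1)))*w = -49 + (5*(√(-3 + 6)*(-5 + 6) + 4))*1 = -49 + (5*(√3*1 + 4))*1 = -49 + (5*(√3 + 4))*1 = -49 + (5*(4 + √3))*1 = -49 + (20 + 5*√3)*1 = -49 + (20 + 5*√3) = -29 + 5*√3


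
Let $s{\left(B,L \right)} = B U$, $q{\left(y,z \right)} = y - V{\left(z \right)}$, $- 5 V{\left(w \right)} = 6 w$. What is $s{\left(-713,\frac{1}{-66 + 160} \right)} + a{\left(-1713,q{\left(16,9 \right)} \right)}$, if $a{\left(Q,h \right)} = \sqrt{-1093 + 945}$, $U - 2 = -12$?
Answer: $7130 + 2 i \sqrt{37} \approx 7130.0 + 12.166 i$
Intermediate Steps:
$V{\left(w \right)} = - \frac{6 w}{5}$
$q{\left(y,z \right)} = y + \frac{6 z}{5}$ ($q{\left(y,z \right)} = y - - \frac{6 z}{5} = y + \frac{6 z}{5}$)
$U = -10$ ($U = 2 - 12 = -10$)
$a{\left(Q,h \right)} = 2 i \sqrt{37}$ ($a{\left(Q,h \right)} = \sqrt{-148} = 2 i \sqrt{37}$)
$s{\left(B,L \right)} = - 10 B$ ($s{\left(B,L \right)} = B \left(-10\right) = - 10 B$)
$s{\left(-713,\frac{1}{-66 + 160} \right)} + a{\left(-1713,q{\left(16,9 \right)} \right)} = \left(-10\right) \left(-713\right) + 2 i \sqrt{37} = 7130 + 2 i \sqrt{37}$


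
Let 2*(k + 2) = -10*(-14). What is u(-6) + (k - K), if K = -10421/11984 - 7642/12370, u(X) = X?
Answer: 4705749229/74121040 ≈ 63.487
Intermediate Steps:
k = 68 (k = -2 + (-10*(-14))/2 = -2 + (½)*140 = -2 + 70 = 68)
K = -110244749/74121040 (K = -10421*1/11984 - 7642*1/12370 = -10421/11984 - 3821/6185 = -110244749/74121040 ≈ -1.4874)
u(-6) + (k - K) = -6 + (68 - 1*(-110244749/74121040)) = -6 + (68 + 110244749/74121040) = -6 + 5150475469/74121040 = 4705749229/74121040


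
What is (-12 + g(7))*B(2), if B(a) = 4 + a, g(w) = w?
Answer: -30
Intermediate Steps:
(-12 + g(7))*B(2) = (-12 + 7)*(4 + 2) = -5*6 = -30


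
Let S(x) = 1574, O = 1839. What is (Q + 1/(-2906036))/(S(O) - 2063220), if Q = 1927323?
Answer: -5600870021627/5991217495256 ≈ -0.93485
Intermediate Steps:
(Q + 1/(-2906036))/(S(O) - 2063220) = (1927323 + 1/(-2906036))/(1574 - 2063220) = (1927323 - 1/2906036)/(-2061646) = (5600870021627/2906036)*(-1/2061646) = -5600870021627/5991217495256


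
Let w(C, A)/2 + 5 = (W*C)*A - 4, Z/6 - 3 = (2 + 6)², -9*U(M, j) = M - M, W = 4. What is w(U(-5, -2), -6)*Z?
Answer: -7236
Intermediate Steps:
U(M, j) = 0 (U(M, j) = -(M - M)/9 = -⅑*0 = 0)
Z = 402 (Z = 18 + 6*(2 + 6)² = 18 + 6*8² = 18 + 6*64 = 18 + 384 = 402)
w(C, A) = -18 + 8*A*C (w(C, A) = -10 + 2*((4*C)*A - 4) = -10 + 2*(4*A*C - 4) = -10 + 2*(-4 + 4*A*C) = -10 + (-8 + 8*A*C) = -18 + 8*A*C)
w(U(-5, -2), -6)*Z = (-18 + 8*(-6)*0)*402 = (-18 + 0)*402 = -18*402 = -7236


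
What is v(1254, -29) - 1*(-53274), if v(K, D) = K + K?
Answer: 55782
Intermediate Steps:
v(K, D) = 2*K
v(1254, -29) - 1*(-53274) = 2*1254 - 1*(-53274) = 2508 + 53274 = 55782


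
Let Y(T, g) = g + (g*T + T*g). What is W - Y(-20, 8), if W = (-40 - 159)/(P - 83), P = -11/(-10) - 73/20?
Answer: 537812/1711 ≈ 314.33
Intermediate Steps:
P = -51/20 (P = -11*(-⅒) - 73*1/20 = 11/10 - 73/20 = -51/20 ≈ -2.5500)
Y(T, g) = g + 2*T*g (Y(T, g) = g + (T*g + T*g) = g + 2*T*g)
W = 3980/1711 (W = (-40 - 159)/(-51/20 - 83) = -199/(-1711/20) = -199*(-20/1711) = 3980/1711 ≈ 2.3261)
W - Y(-20, 8) = 3980/1711 - 8*(1 + 2*(-20)) = 3980/1711 - 8*(1 - 40) = 3980/1711 - 8*(-39) = 3980/1711 - 1*(-312) = 3980/1711 + 312 = 537812/1711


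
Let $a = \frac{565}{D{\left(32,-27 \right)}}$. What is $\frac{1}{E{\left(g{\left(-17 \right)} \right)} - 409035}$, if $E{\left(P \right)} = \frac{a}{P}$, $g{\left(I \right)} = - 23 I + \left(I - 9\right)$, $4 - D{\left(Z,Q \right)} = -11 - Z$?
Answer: $- \frac{3431}{1403398972} \approx -2.4448 \cdot 10^{-6}$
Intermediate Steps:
$D{\left(Z,Q \right)} = 15 + Z$ ($D{\left(Z,Q \right)} = 4 - \left(-11 - Z\right) = 4 + \left(11 + Z\right) = 15 + Z$)
$a = \frac{565}{47}$ ($a = \frac{565}{15 + 32} = \frac{565}{47} \approx 12.021$)
$g{\left(I \right)} = -9 - 22 I$ ($g{\left(I \right)} = - 23 I + \left(I - 9\right) = - 23 I + \left(-9 + I\right) = -9 - 22 I$)
$E{\left(P \right)} = \frac{565}{47 P}$
$\frac{1}{E{\left(g{\left(-17 \right)} \right)} - 409035} = \frac{1}{\frac{565}{47 \left(-9 - -374\right)} - 409035} = \frac{1}{\frac{565}{47 \left(-9 + 374\right)} - 409035} = \frac{1}{\frac{565}{47 \cdot 365} - 409035} = \frac{1}{\frac{565}{47} \cdot \frac{1}{365} - 409035} = \frac{1}{\frac{113}{3431} - 409035} = \frac{1}{- \frac{1403398972}{3431}} = - \frac{3431}{1403398972}$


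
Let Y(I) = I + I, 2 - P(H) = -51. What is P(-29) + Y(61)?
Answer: 175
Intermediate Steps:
P(H) = 53 (P(H) = 2 - 1*(-51) = 2 + 51 = 53)
Y(I) = 2*I
P(-29) + Y(61) = 53 + 2*61 = 53 + 122 = 175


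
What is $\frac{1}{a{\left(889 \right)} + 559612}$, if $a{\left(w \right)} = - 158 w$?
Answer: $\frac{1}{419150} \approx 2.3858 \cdot 10^{-6}$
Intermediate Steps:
$\frac{1}{a{\left(889 \right)} + 559612} = \frac{1}{\left(-158\right) 889 + 559612} = \frac{1}{-140462 + 559612} = \frac{1}{419150}$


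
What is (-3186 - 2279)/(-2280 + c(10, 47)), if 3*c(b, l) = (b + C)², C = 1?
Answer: 16395/6719 ≈ 2.4401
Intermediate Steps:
c(b, l) = (1 + b)²/3 (c(b, l) = (b + 1)²/3 = (1 + b)²/3)
(-3186 - 2279)/(-2280 + c(10, 47)) = (-3186 - 2279)/(-2280 + (1 + 10)²/3) = -5465/(-2280 + (⅓)*11²) = -5465/(-2280 + (⅓)*121) = -5465/(-2280 + 121/3) = -5465/(-6719/3) = -5465*(-3/6719) = 16395/6719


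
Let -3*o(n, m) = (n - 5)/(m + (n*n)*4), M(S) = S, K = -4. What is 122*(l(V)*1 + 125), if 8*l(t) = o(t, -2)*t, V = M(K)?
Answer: 945317/62 ≈ 15247.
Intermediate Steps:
V = -4
o(n, m) = -(-5 + n)/(3*(m + 4*n**2)) (o(n, m) = -(n - 5)/(3*(m + (n*n)*4)) = -(-5 + n)/(3*(m + n**2*4)) = -(-5 + n)/(3*(m + 4*n**2)))
l(t) = t*(5 - t)/(24*(-2 + 4*t**2)) (l(t) = (((5 - t)/(3*(-2 + 4*t**2)))*t)/8 = (t*(5 - t)/(3*(-2 + 4*t**2)))/8 = t*(5 - t)/(24*(-2 + 4*t**2)))
122*(l(V)*1 + 125) = 122*(((1/48)*(-4)*(5 - 1*(-4))/(-1 + 2*(-4)**2))*1 + 125) = 122*(((1/48)*(-4)*(5 + 4)/(-1 + 2*16))*1 + 125) = 122*(((1/48)*(-4)*9/(-1 + 32))*1 + 125) = 122*(((1/48)*(-4)*9/31)*1 + 125) = 122*(((1/48)*(-4)*(1/31)*9)*1 + 125) = 122*(-3/124*1 + 125) = 122*(-3/124 + 125) = 122*(15497/124) = 945317/62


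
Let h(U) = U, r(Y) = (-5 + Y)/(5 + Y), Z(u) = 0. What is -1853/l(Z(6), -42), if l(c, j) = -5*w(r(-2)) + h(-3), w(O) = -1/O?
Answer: 12971/36 ≈ 360.31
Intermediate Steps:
r(Y) = (-5 + Y)/(5 + Y)
l(c, j) = -36/7 (l(c, j) = -(-5)/((-5 - 2)/(5 - 2)) - 3 = -(-5)/(-7/3) - 3 = -(-5)*(-3)/7 - 3 = -5*3/7 - 3 = -15/7 - 3 = -36/7)
-1853/l(Z(6), -42) = -1853/(-36/7) = -1853*(-7/36) = 12971/36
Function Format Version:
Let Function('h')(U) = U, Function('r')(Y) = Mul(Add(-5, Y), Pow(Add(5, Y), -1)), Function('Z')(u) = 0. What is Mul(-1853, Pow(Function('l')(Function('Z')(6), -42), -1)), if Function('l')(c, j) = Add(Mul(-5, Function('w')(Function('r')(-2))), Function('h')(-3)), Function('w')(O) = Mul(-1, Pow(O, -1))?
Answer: Rational(12971, 36) ≈ 360.31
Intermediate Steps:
Function('r')(Y) = Mul(Pow(Add(5, Y), -1), Add(-5, Y))
Function('l')(c, j) = Rational(-36, 7) (Function('l')(c, j) = Add(Mul(-5, Mul(-1, Pow(Mul(Pow(Add(5, -2), -1), Add(-5, -2)), -1))), -3) = Add(Mul(-5, Mul(-1, Pow(Mul(Pow(3, -1), -7), -1))), -3) = Add(Mul(-5, Mul(-1, Pow(Mul(Rational(1, 3), -7), -1))), -3) = Add(Mul(-5, Mul(-1, Pow(Rational(-7, 3), -1))), -3) = Add(Mul(-5, Mul(-1, Rational(-3, 7))), -3) = Add(Mul(-5, Rational(3, 7)), -3) = Add(Rational(-15, 7), -3) = Rational(-36, 7))
Mul(-1853, Pow(Function('l')(Function('Z')(6), -42), -1)) = Mul(-1853, Pow(Rational(-36, 7), -1)) = Mul(-1853, Rational(-7, 36)) = Rational(12971, 36)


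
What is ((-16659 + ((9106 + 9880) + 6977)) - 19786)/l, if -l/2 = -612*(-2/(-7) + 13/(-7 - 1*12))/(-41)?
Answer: -9526391/10812 ≈ -881.09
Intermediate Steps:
l = 64872/5453 (l = -(-1224)*(-2/(-7) + 13/(-7 - 1*12))/(-41) = -(-1224)*(-2*(-⅐) + 13/(-7 - 12))*(-1/41) = -(-1224)*(2/7 + 13/(-19))*(-1/41) = -(-1224)*(2/7 + 13*(-1/19))*(-1/41) = -(-1224)*(2/7 - 13/19)*(-1/41) = -(-1224)*(-53/133*(-1/41)) = -(-1224)*53/5453 = -2*(-32436/5453) = 64872/5453 ≈ 11.897)
((-16659 + ((9106 + 9880) + 6977)) - 19786)/l = ((-16659 + ((9106 + 9880) + 6977)) - 19786)/(64872/5453) = ((-16659 + (18986 + 6977)) - 19786)*(5453/64872) = ((-16659 + 25963) - 19786)*(5453/64872) = (9304 - 19786)*(5453/64872) = -10482*5453/64872 = -9526391/10812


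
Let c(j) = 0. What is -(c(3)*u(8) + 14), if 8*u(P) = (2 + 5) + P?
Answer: -14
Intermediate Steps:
u(P) = 7/8 + P/8 (u(P) = ((2 + 5) + P)/8 = (7 + P)/8 = 7/8 + P/8)
-(c(3)*u(8) + 14) = -(0*(7/8 + (⅛)*8) + 14) = -(0*(7/8 + 1) + 14) = -(0*(15/8) + 14) = -(0 + 14) = -1*14 = -14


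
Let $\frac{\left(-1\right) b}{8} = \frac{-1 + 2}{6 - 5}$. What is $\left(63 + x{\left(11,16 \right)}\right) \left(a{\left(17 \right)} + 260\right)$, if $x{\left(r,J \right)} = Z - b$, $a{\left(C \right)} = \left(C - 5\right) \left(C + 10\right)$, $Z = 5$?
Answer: $44384$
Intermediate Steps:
$a{\left(C \right)} = \left(-5 + C\right) \left(10 + C\right)$
$b = -8$ ($b = - 8 \frac{-1 + 2}{6 - 5} = - 8 \cdot 1 \cdot 1^{-1} = - 8 \cdot 1 \cdot 1 = \left(-8\right) 1 = -8$)
$x{\left(r,J \right)} = 13$ ($x{\left(r,J \right)} = 5 - -8 = 5 + 8 = 13$)
$\left(63 + x{\left(11,16 \right)}\right) \left(a{\left(17 \right)} + 260\right) = \left(63 + 13\right) \left(\left(-50 + 17^{2} + 5 \cdot 17\right) + 260\right) = 76 \left(\left(-50 + 289 + 85\right) + 260\right) = 76 \left(324 + 260\right) = 76 \cdot 584 = 44384$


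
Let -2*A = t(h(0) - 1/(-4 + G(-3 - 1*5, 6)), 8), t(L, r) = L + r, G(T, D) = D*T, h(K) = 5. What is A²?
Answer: 458329/10816 ≈ 42.375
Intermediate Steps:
A = -677/104 (A = -((5 - 1/(-4 + 6*(-3 - 1*5))) + 8)/2 = -((5 - 1/(-4 + 6*(-3 - 5))) + 8)/2 = -((5 - 1/(-4 + 6*(-8))) + 8)/2 = -((5 - 1/(-4 - 48)) + 8)/2 = -((5 - 1/(-52)) + 8)/2 = -((5 - 1*(-1/52)) + 8)/2 = -((5 + 1/52) + 8)/2 = -(261/52 + 8)/2 = -½*677/52 = -677/104 ≈ -6.5096)
A² = (-677/104)² = 458329/10816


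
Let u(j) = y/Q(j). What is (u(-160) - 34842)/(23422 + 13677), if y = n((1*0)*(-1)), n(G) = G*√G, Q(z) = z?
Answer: -34842/37099 ≈ -0.93916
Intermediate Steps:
n(G) = G^(3/2)
y = 0 (y = ((1*0)*(-1))^(3/2) = (0*(-1))^(3/2) = 0^(3/2) = 0)
u(j) = 0 (u(j) = 0/j = 0)
(u(-160) - 34842)/(23422 + 13677) = (0 - 34842)/(23422 + 13677) = -34842/37099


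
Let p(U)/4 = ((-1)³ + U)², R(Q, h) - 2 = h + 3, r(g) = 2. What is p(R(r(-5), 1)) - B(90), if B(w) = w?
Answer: 10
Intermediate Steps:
R(Q, h) = 5 + h (R(Q, h) = 2 + (h + 3) = 2 + (3 + h) = 5 + h)
p(U) = 4*(-1 + U)² (p(U) = 4*((-1)³ + U)² = 4*(-1 + U)²)
p(R(r(-5), 1)) - B(90) = 4*(-1 + (5 + 1))² - 1*90 = 4*(-1 + 6)² - 90 = 4*5² - 90 = 4*25 - 90 = 100 - 90 = 10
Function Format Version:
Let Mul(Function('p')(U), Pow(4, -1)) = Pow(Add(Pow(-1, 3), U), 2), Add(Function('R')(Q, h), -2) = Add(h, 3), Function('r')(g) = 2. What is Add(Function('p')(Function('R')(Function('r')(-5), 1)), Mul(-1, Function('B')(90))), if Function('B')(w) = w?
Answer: 10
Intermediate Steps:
Function('R')(Q, h) = Add(5, h) (Function('R')(Q, h) = Add(2, Add(h, 3)) = Add(2, Add(3, h)) = Add(5, h))
Function('p')(U) = Mul(4, Pow(Add(-1, U), 2)) (Function('p')(U) = Mul(4, Pow(Add(Pow(-1, 3), U), 2)) = Mul(4, Pow(Add(-1, U), 2)))
Add(Function('p')(Function('R')(Function('r')(-5), 1)), Mul(-1, Function('B')(90))) = Add(Mul(4, Pow(Add(-1, Add(5, 1)), 2)), Mul(-1, 90)) = Add(Mul(4, Pow(Add(-1, 6), 2)), -90) = Add(Mul(4, Pow(5, 2)), -90) = Add(Mul(4, 25), -90) = Add(100, -90) = 10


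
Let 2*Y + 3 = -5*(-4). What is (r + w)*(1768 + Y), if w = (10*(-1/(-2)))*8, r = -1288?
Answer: -2217072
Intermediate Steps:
Y = 17/2 (Y = -3/2 + (-5*(-4))/2 = -3/2 + (1/2)*20 = -3/2 + 10 = 17/2 ≈ 8.5000)
w = 40 (w = (10*(-1*(-1/2)))*8 = (10*(1/2))*8 = 5*8 = 40)
(r + w)*(1768 + Y) = (-1288 + 40)*(1768 + 17/2) = -1248*3553/2 = -2217072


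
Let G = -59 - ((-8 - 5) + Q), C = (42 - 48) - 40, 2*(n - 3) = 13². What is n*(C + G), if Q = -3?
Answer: -15575/2 ≈ -7787.5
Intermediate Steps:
n = 175/2 (n = 3 + (½)*13² = 3 + (½)*169 = 3 + 169/2 = 175/2 ≈ 87.500)
C = -46 (C = -6 - 40 = -46)
G = -43 (G = -59 - ((-8 - 5) - 3) = -59 - (-13 - 3) = -59 - 1*(-16) = -59 + 16 = -43)
n*(C + G) = 175*(-46 - 43)/2 = (175/2)*(-89) = -15575/2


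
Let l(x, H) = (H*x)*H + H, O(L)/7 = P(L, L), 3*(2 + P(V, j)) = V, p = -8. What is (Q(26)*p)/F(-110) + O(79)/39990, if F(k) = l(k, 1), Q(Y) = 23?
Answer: 22130179/13076730 ≈ 1.6923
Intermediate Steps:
P(V, j) = -2 + V/3
O(L) = -14 + 7*L/3 (O(L) = 7*(-2 + L/3) = -14 + 7*L/3)
l(x, H) = H + x*H² (l(x, H) = x*H² + H = H + x*H²)
F(k) = 1 + k (F(k) = 1*(1 + 1*k) = 1*(1 + k) = 1 + k)
(Q(26)*p)/F(-110) + O(79)/39990 = (23*(-8))/(1 - 110) + (-14 + (7/3)*79)/39990 = -184/(-109) + (-14 + 553/3)*(1/39990) = -184*(-1/109) + (511/3)*(1/39990) = 184/109 + 511/119970 = 22130179/13076730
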